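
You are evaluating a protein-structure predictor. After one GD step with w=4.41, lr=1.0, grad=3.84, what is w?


w_new = w - α·∇
= 4.41 - 1.0·3.84
= 4.41 - 3.84
= 0.57

0.57


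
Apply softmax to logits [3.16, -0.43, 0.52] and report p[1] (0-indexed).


Exponentials: e^3.16=23.5706, e^-0.43=0.6505, e^0.52=1.682
Sum = 25.9031
Softmax = [0.91, 0.0251, 0.0649]
p[1] = 0.6505/25.9031 = 0.0251

0.0251


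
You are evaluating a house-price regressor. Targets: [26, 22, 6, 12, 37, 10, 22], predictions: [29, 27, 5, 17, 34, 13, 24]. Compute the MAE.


Absolute errors: |26-29|=3, |22-27|=5, |6-5|=1, |12-17|=5, |37-34|=3, |10-13|=3, |22-24|=2
Sum = 22
MAE = 22/7 = 22/7

22/7


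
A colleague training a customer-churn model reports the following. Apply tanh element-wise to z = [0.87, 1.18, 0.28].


tanh(0.87) = 0.7014
tanh(1.18) = 0.8275
tanh(0.28) = 0.2729
result = [0.7014, 0.8275, 0.2729]

[0.7014, 0.8275, 0.2729]


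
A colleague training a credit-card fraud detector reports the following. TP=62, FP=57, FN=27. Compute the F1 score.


Precision = 62/119 = 0.521
Recall = 62/89 = 0.6966
F1 = 2·P·R/(P+R) = 2·TP/(2·TP+FP+FN) = 124/(124+57+27) = 124/208 = 0.5962

0.5962


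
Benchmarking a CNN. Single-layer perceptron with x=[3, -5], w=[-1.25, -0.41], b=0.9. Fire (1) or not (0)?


z = (3)·(-1.25) + (-5)·(-0.41) + 0.9
  = -0.8
step(z) = 0 (z<0)

0


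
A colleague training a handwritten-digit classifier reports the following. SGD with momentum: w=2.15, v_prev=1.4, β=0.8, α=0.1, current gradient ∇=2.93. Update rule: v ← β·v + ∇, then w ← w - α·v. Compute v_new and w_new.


v_new = 0.8·1.4 + 2.93 = 1.12 + 2.93 = 4.05
w_new = 2.15 - 0.1·4.05 = 2.15 - 0.405 = 1.745

v_new=4.05, w_new=1.745


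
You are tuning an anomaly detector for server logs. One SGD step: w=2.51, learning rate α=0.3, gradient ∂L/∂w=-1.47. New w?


w_new = w - α·∇
= 2.51 - 0.3·-1.47
= 2.51 + 0.441
= 2.951

2.951


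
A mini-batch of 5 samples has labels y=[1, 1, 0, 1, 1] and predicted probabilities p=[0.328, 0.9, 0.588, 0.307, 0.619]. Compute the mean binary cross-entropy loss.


L[0] = -ln(0.328) = 1.1147
L[1] = -ln(0.9) = 0.1054
L[2] = -ln(1-0.588) = -ln(0.412) = 0.8867
L[3] = -ln(0.307) = 1.1809
L[4] = -ln(0.619) = 0.4797
mean = (1.1147 + 0.1054 + 0.8867 + 1.1809 + 0.4797)/5 = 0.7535

0.7535


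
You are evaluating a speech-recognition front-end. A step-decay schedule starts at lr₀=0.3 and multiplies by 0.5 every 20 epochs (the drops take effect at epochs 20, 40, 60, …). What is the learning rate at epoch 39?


n_drops = ⌊39/20⌋ = 1
lr = 0.3·0.5^1 = 0.3·0.5 = 0.15

0.15


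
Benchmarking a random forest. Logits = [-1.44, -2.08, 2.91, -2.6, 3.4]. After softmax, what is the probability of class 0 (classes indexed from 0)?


Exponentials: e^-1.44=0.2369, e^-2.08=0.1249, e^2.91=18.3568, e^-2.6=0.0743, e^3.4=29.9641
Sum = 48.757
Softmax = [0.0049, 0.0026, 0.3765, 0.0015, 0.6146]
p[0] = 0.2369/48.757 = 0.0049

0.0049


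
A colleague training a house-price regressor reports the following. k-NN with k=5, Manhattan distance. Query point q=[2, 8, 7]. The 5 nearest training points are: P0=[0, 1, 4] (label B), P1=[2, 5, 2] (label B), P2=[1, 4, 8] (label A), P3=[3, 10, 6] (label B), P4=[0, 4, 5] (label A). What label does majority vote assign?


d(q,P0) = 12  (label B)
d(q,P1) = 8  (label B)
d(q,P2) = 6  (label A)
d(q,P3) = 4  (label B)
d(q,P4) = 8  (label A)
Votes: A=2, B=3
Majority → B

B


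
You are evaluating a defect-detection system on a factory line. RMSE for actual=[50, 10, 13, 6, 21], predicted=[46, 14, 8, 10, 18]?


MSE = 82/5 = 16.4
RMSE = √(82/5) = 4.0497

4.0497


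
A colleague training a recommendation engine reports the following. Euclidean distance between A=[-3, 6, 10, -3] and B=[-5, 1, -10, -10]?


d = √((-3+ 5)² + (6-1)² + (10+ 10)² + (-3+ 10)²)
  = √(4 + 25 + 400 + 49)
  = √478 = 21.8632

21.8632


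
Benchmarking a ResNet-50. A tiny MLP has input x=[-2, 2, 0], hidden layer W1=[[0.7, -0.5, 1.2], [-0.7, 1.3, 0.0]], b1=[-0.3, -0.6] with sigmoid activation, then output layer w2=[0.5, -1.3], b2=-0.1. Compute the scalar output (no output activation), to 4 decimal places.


z1[0] = (0.7)·(-2) + (-0.5)·(2) + (1.2)·(0) - 0.3 = -2.7
z1[1] = (-0.7)·(-2) + (1.3)·(2) + (0.0)·(0) - 0.6 = 3.4
h = sigmoid(z1) = [0.063, 0.9677]
output = (0.5)·(0.063) + (-1.3)·(0.9677) - 0.1 = -1.3265

-1.3265


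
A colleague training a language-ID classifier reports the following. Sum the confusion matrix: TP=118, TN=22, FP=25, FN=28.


Total = TP + TN + FP + FN
= 118 + 22 + 25 + 28
= 193
(Predicted positive: 143, predicted negative: 50)

193


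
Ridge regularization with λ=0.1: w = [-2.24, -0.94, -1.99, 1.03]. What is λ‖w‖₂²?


‖w‖₂² = (-2.24)² + (-0.94)² + (-1.99)² + (1.03)²
     = 5.0176 + 0.8836 + 3.9601 + 1.0609
     = 10.9222
λ·‖w‖₂² = 0.1·10.9222 = 1.09222

1.09222


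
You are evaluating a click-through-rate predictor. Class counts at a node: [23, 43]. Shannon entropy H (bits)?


Probabilities: [23/66, 43/66] ≈ [0.3485, 0.6515]
H = -((23/66)·log₂(23/66) + (43/66)·log₂(43/66))
  = 0.9327 bits

0.9327 bits


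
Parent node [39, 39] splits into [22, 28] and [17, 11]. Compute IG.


Parent = [39, 39], H_parent = 1
H_left = 0.9896 (n=50), H_right = 0.9666 (n=28)
H_children = (50/78)·0.9896 + (28/78)·0.9666 = 0.9813
IG = 1 - 0.9813 = 0.0187

0.0187


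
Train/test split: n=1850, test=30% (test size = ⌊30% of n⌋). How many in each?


Test = ⌊1850·30/100⌋ = 555
Train = 1850 - 555 = 1295

Train: 1295, Test: 555


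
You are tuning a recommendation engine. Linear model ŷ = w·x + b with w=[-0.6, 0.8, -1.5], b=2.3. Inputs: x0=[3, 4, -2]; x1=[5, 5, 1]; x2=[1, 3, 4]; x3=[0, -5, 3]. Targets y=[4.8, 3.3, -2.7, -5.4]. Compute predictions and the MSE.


ŷ0 = (-0.6)·(3) + (0.8)·(4) + (-1.5)·(-2) + 2.3 = 6.7
ŷ1 = (-0.6)·(5) + (0.8)·(5) + (-1.5)·(1) + 2.3 = 1.8
ŷ2 = (-0.6)·(1) + (0.8)·(3) + (-1.5)·(4) + 2.3 = -1.9
ŷ3 = (-0.6)·(0) + (0.8)·(-5) + (-1.5)·(3) + 2.3 = -6.2
errors² = [3.61, 2.25, 0.64, 0.64]
MSE = 7.1400/4 = 1.785

1.785


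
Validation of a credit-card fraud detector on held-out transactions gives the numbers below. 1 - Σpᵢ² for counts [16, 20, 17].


Probabilities: [16/53, 20/53, 17/53] ≈ [0.3019, 0.3774, 0.3208]
Σpᵢ² = (256 + 400 + 289)/53² = 945/2809
Gini = 1 - Σpᵢ² = 1 - 945/2809 = 0.6636

0.6636


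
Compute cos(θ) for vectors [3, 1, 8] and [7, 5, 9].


A·B = 3·7 + 1·5 + 8·9 = 98
‖A‖ = √74 = 8.6023, ‖B‖ = √155 = 12.4499
cos = 98/(√74·√155) = 98/√11470 = 0.915

0.915


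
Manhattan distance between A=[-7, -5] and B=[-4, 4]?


d = |-7+ 4| + |-5-4|
  = 3 + 9
  = 12

12


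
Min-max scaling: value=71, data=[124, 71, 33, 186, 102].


min=33, max=186
(71-33)/(186-33) = 38/153 = 0.2484

0.2484


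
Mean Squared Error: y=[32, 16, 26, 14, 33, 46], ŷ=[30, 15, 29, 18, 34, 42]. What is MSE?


Squared errors: (32-30)²=4, (16-15)²=1, (26-29)²=9, (14-18)²=16, (33-34)²=1, (46-42)²=16
Sum = 47
MSE = 47/6 = 47/6

47/6


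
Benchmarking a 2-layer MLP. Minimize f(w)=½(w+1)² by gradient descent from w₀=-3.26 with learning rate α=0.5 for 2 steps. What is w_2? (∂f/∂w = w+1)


step 1: grad = -3.26+1 = -2.26; w = -3.26 - 0.5·(-2.26) = -2.13
step 2: grad = -2.13+1 = -1.13; w = -2.13 - 0.5·(-1.13) = -1.565

-1.565


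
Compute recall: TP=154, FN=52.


Recall = TP/(TP+FN)
= 154/(154+52)
= 154/206 = 74.76%

74.76%


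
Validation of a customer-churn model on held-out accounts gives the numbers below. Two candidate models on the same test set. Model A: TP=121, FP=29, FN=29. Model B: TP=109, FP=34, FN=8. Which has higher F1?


Model A: P=121/150=0.8067, R=121/150=0.8067, F1=2PR/(P+R)=2TP/(2TP+FP+FN)=242/300=0.8067
Model B: P=109/143=0.7622, R=109/117=0.9316, F1=2PR/(P+R)=2TP/(2TP+FP+FN)=218/260=0.8385
0.8067 < 0.8385 → Model B

Model B


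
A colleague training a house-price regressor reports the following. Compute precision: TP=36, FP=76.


Precision = TP/(TP+FP)
= 36/(36+76)
= 36/112 = 32.14%

32.14%


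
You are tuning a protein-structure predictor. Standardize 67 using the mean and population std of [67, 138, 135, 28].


μ = 92, σ = 46.5994
z = (67 - 92)/46.5994 = -0.5365

-0.5365


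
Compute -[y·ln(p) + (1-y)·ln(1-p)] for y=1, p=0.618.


BCE = -[y·ln(p) + (1-y)·ln(1-p)]
= -1·ln(0.618) - 0
= -ln(0.618) = 0.4813

0.4813


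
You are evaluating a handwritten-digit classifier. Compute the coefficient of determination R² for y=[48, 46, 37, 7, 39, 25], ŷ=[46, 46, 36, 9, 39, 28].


ȳ = 33.6667
SS_res = Σ(y-ŷ)² = 18
SS_tot = Σ(y-ȳ)² = 1183.33
R² = 1 - SS_res/SS_tot = 1 - 0.0152 = 0.9848

0.9848


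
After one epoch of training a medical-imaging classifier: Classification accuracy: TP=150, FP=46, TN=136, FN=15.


Accuracy = (TP+TN)/(TP+TN+FP+FN)
= (150+136)/(347)
= 286/347 = 82.42%

82.42%


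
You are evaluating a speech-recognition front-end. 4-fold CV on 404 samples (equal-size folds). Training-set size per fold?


Fold size = 404/4 = 101
Training per fold = 404 - 101 = 303

303


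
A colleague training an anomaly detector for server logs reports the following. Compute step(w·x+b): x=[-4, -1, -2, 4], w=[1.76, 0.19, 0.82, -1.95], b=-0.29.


z = (-4)·(1.76) + (-1)·(0.19) + (-2)·(0.82) + (4)·(-1.95) - 0.29
  = -16.96
step(z) = 0 (z<0)

0


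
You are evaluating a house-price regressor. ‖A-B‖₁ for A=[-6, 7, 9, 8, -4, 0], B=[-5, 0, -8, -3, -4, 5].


d = |-6+ 5| + |7-0| + |9+ 8| + |8+ 3| + |-4+ 4| + |0-5|
  = 1 + 7 + 17 + 11 + 0 + 5
  = 41

41


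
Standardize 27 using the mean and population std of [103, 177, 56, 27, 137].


μ = 100, σ = 53.9852
z = (27 - 100)/53.9852 = -1.3522

-1.3522


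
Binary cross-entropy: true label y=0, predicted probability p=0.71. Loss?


BCE = -[y·ln(p) + (1-y)·ln(1-p)]
= -0 - 1·ln(1-0.71)
= -ln(0.29) = 1.2379

1.2379


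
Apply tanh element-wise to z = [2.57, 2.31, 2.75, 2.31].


tanh(2.57) = 0.9884
tanh(2.31) = 0.9805
tanh(2.75) = 0.9919
tanh(2.31) = 0.9805
result = [0.9884, 0.9805, 0.9919, 0.9805]

[0.9884, 0.9805, 0.9919, 0.9805]


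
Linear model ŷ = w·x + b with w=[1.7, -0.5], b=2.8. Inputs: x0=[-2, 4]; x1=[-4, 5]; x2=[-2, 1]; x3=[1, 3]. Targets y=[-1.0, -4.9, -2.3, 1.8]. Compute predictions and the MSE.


ŷ0 = (1.7)·(-2) + (-0.5)·(4) + 2.8 = -2.6
ŷ1 = (1.7)·(-4) + (-0.5)·(5) + 2.8 = -6.5
ŷ2 = (1.7)·(-2) + (-0.5)·(1) + 2.8 = -1.1
ŷ3 = (1.7)·(1) + (-0.5)·(3) + 2.8 = 3.0
errors² = [2.56, 2.56, 1.44, 1.44]
MSE = 8.0000/4 = 2.0

2.0


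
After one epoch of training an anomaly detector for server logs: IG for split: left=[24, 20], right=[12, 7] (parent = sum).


Parent = [36, 27], H_parent = 0.9852
H_left = 0.994 (n=44), H_right = 0.9495 (n=19)
H_children = (44/63)·0.994 + (19/63)·0.9495 = 0.9806
IG = 0.9852 - 0.9806 = 0.0046

0.0046


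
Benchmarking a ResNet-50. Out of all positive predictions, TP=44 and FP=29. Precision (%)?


Precision = TP/(TP+FP)
= 44/(44+29)
= 44/73 = 60.27%

60.27%


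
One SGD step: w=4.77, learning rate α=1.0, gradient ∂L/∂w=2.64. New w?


w_new = w - α·∇
= 4.77 - 1.0·2.64
= 4.77 - 2.64
= 2.13

2.13


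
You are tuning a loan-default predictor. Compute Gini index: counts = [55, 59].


Probabilities: [55/114, 59/114] ≈ [0.4825, 0.5175]
Σpᵢ² = (3025 + 3481)/114² = 6506/12996
Gini = 1 - Σpᵢ² = 1 - 6506/12996 = 0.4994

0.4994


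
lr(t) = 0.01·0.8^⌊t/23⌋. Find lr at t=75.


n_drops = ⌊75/23⌋ = 3
lr = 0.01·0.8^3 = 0.01·0.512 = 0.00512

0.00512


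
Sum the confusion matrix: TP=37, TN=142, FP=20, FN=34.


Total = TP + TN + FP + FN
= 37 + 142 + 20 + 34
= 233
(Predicted positive: 57, predicted negative: 176)

233


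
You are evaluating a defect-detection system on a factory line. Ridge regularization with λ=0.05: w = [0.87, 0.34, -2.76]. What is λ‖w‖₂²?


‖w‖₂² = (0.87)² + (0.34)² + (-2.76)²
     = 0.7569 + 0.1156 + 7.6176
     = 8.4901
λ·‖w‖₂² = 0.05·8.4901 = 0.424505

0.424505


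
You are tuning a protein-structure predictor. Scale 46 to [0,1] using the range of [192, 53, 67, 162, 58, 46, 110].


min=46, max=192
(46-46)/(192-46) = 0/146 = 0.0

0.0


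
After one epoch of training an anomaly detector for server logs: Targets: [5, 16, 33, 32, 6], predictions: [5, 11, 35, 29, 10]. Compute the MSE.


Squared errors: (5-5)²=0, (16-11)²=25, (33-35)²=4, (32-29)²=9, (6-10)²=16
Sum = 54
MSE = 54/5 = 54/5

54/5


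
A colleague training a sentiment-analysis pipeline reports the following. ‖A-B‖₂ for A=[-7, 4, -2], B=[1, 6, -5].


d = √((-7-1)² + (4-6)² + (-2+ 5)²)
  = √(64 + 4 + 9)
  = √77 = 8.775

8.775


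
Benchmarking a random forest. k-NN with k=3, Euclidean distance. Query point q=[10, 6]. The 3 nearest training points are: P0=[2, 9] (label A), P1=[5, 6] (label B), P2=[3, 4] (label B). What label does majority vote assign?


d(q,P0) = 8.544  (label A)
d(q,P1) = 5.0  (label B)
d(q,P2) = 7.2801  (label B)
Votes: A=1, B=2
Majority → B

B


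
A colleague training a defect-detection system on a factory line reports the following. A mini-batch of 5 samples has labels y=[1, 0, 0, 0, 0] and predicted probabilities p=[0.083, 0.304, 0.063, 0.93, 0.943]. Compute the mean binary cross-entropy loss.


L[0] = -ln(0.083) = 2.4889
L[1] = -ln(1-0.304) = -ln(0.696) = 0.3624
L[2] = -ln(1-0.063) = -ln(0.937) = 0.0651
L[3] = -ln(1-0.93) = -ln(0.07) = 2.6593
L[4] = -ln(1-0.943) = -ln(0.057) = 2.8647
mean = (2.4889 + 0.3624 + 0.0651 + 2.6593 + 2.8647)/5 = 1.6881

1.6881


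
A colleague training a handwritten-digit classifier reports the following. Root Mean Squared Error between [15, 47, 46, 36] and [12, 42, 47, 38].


MSE = 39/4 = 9.75
RMSE = √(39/4) = 3.1225

3.1225


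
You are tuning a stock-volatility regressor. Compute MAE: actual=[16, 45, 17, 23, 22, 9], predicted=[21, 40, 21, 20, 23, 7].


Absolute errors: |16-21|=5, |45-40|=5, |17-21|=4, |23-20|=3, |22-23|=1, |9-7|=2
Sum = 20
MAE = 20/6 = 10/3

10/3


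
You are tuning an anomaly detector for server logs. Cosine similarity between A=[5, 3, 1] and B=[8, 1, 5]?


A·B = 5·8 + 3·1 + 1·5 = 48
‖A‖ = √35 = 5.9161, ‖B‖ = √90 = 9.4868
cos = 48/(√35·√90) = 48/√3150 = 0.8552

0.8552


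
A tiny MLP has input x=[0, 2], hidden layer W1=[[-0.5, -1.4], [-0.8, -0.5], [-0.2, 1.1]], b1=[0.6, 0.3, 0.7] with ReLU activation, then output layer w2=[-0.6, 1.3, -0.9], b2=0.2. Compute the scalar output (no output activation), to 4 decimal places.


z1[0] = (-0.5)·(0) + (-1.4)·(2) + 0.6 = -2.2
z1[1] = (-0.8)·(0) + (-0.5)·(2) + 0.3 = -0.7
z1[2] = (-0.2)·(0) + (1.1)·(2) + 0.7 = 2.9
h = ReLU(z1) = [0.0, 0.0, 2.9]
output = (-0.6)·(0.0) + (1.3)·(0.0) + (-0.9)·(2.9) + 0.2 = -2.41

-2.41


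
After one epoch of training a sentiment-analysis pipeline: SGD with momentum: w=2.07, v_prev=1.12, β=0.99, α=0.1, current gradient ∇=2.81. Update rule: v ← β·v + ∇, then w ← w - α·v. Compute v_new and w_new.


v_new = 0.99·1.12 + 2.81 = 1.1088 + 2.81 = 3.9188
w_new = 2.07 - 0.1·3.9188 = 2.07 - 0.39188 = 1.67812

v_new=3.9188, w_new=1.67812


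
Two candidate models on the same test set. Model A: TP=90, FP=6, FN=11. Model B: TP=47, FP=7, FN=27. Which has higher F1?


Model A: P=90/96=0.9375, R=90/101=0.8911, F1=2PR/(P+R)=2TP/(2TP+FP+FN)=180/197=0.9137
Model B: P=47/54=0.8704, R=47/74=0.6351, F1=2PR/(P+R)=2TP/(2TP+FP+FN)=94/128=0.7344
0.9137 > 0.7344 → Model A

Model A


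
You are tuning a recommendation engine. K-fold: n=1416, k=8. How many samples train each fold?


Fold size = 1416/8 = 177
Training per fold = 1416 - 177 = 1239

1239


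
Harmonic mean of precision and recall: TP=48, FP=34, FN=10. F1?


Precision = 48/82 = 0.5854
Recall = 48/58 = 0.8276
F1 = 2·P·R/(P+R) = 2·TP/(2·TP+FP+FN) = 96/(96+34+10) = 96/140 = 0.6857

0.6857


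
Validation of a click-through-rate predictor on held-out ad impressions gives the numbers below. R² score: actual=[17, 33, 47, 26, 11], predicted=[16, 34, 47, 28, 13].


ȳ = 26.8
SS_res = Σ(y-ŷ)² = 10
SS_tot = Σ(y-ȳ)² = 792.8
R² = 1 - SS_res/SS_tot = 1 - 0.0126 = 0.9874

0.9874


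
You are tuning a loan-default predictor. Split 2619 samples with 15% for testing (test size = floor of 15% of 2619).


Test = ⌊2619·15/100⌋ = 392
Train = 2619 - 392 = 2227

Train: 2227, Test: 392


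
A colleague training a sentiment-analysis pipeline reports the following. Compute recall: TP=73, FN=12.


Recall = TP/(TP+FN)
= 73/(73+12)
= 73/85 = 85.88%

85.88%


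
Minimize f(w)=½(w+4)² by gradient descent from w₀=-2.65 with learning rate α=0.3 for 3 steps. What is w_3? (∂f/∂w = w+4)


step 1: grad = -2.65+4 = 1.35; w = -2.65 - 0.3·(1.35) = -3.055
step 2: grad = -3.055+4 = 0.945; w = -3.055 - 0.3·(0.945) = -3.3385
step 3: grad = -3.3385+4 = 0.6615; w = -3.3385 - 0.3·(0.6615) = -3.53695

-3.53695


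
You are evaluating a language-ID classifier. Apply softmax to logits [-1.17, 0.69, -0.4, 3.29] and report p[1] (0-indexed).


Exponentials: e^-1.17=0.3104, e^0.69=1.9937, e^-0.4=0.6703, e^3.29=26.8429
Sum = 29.8173
Softmax = [0.0104, 0.0669, 0.0225, 0.9002]
p[1] = 1.9937/29.8173 = 0.0669

0.0669


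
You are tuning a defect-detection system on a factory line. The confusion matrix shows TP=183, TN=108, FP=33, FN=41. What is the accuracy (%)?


Accuracy = (TP+TN)/(TP+TN+FP+FN)
= (183+108)/(365)
= 291/365 = 79.73%

79.73%


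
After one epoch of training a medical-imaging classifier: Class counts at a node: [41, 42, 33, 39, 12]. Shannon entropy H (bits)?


Probabilities: [41/167, 42/167, 33/167, 39/167, 12/167] ≈ [0.2455, 0.2515, 0.1976, 0.2335, 0.0719]
H = -((41/167)·log₂(41/167) + (42/167)·log₂(42/167) + (33/167)·log₂(33/167) + (39/167)·log₂(39/167) + (12/167)·log₂(12/167))
  = 2.2235 bits

2.2235 bits


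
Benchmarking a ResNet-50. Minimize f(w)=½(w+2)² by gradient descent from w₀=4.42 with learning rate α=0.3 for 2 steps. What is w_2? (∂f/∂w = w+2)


step 1: grad = 4.42+2 = 6.42; w = 4.42 - 0.3·(6.42) = 2.494
step 2: grad = 2.494+2 = 4.494; w = 2.494 - 0.3·(4.494) = 1.1458

1.1458


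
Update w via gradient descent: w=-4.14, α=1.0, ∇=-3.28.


w_new = w - α·∇
= -4.14 - 1.0·-3.28
= -4.14 + 3.28
= -0.86

-0.86


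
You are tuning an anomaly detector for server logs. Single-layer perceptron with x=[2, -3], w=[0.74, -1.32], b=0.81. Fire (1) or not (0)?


z = (2)·(0.74) + (-3)·(-1.32) + 0.81
  = 6.25
step(z) = 1 (z≥0)

1


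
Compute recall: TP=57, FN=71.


Recall = TP/(TP+FN)
= 57/(57+71)
= 57/128 = 44.53%

44.53%


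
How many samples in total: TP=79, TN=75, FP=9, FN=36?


Total = TP + TN + FP + FN
= 79 + 75 + 9 + 36
= 199
(Predicted positive: 88, predicted negative: 111)

199


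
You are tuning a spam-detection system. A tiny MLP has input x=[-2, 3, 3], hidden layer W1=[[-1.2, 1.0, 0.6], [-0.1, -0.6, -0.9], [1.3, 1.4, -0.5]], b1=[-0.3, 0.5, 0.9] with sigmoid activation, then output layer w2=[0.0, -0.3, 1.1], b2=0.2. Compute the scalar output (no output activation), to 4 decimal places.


z1[0] = (-1.2)·(-2) + (1.0)·(3) + (0.6)·(3) - 0.3 = 6.9
z1[1] = (-0.1)·(-2) + (-0.6)·(3) + (-0.9)·(3) + 0.5 = -3.8
z1[2] = (1.3)·(-2) + (1.4)·(3) + (-0.5)·(3) + 0.9 = 1.0
h = sigmoid(z1) = [0.999, 0.0219, 0.7311]
output = (0.0)·(0.999) + (-0.3)·(0.0219) + (1.1)·(0.7311) + 0.2 = 0.9976

0.9976


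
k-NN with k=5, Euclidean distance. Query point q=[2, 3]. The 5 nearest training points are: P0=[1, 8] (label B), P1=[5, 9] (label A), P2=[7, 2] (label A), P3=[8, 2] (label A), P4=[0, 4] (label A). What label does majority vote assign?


d(q,P0) = 5.099  (label B)
d(q,P1) = 6.7082  (label A)
d(q,P2) = 5.099  (label A)
d(q,P3) = 6.0828  (label A)
d(q,P4) = 2.2361  (label A)
Votes: A=4, B=1
Majority → A

A


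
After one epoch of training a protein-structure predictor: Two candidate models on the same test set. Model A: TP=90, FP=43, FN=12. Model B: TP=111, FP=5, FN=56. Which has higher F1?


Model A: P=90/133=0.6767, R=90/102=0.8824, F1=2PR/(P+R)=2TP/(2TP+FP+FN)=180/235=0.766
Model B: P=111/116=0.9569, R=111/167=0.6647, F1=2PR/(P+R)=2TP/(2TP+FP+FN)=222/283=0.7845
0.766 < 0.7845 → Model B

Model B


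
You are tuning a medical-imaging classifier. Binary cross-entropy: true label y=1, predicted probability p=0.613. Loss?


BCE = -[y·ln(p) + (1-y)·ln(1-p)]
= -1·ln(0.613) - 0
= -ln(0.613) = 0.4894

0.4894


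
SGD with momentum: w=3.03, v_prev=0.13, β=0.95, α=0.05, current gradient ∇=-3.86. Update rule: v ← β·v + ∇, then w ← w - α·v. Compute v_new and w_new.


v_new = 0.95·0.13 - 3.86 = 0.1235 - 3.86 = -3.7365
w_new = 3.03 - 0.05·-3.7365 = 3.03 + 0.186825 = 3.216825

v_new=-3.7365, w_new=3.216825


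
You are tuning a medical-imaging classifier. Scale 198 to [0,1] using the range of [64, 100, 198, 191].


min=64, max=198
(198-64)/(198-64) = 134/134 = 1.0

1.0


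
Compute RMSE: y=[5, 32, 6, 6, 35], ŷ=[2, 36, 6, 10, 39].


MSE = 57/5 = 11.4
RMSE = √(57/5) = 3.3764

3.3764


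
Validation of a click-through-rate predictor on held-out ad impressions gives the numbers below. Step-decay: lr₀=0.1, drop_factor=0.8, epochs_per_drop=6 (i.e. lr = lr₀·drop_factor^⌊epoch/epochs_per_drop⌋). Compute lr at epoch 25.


n_drops = ⌊25/6⌋ = 4
lr = 0.1·0.8^4 = 0.1·0.4096 = 0.04096

0.04096


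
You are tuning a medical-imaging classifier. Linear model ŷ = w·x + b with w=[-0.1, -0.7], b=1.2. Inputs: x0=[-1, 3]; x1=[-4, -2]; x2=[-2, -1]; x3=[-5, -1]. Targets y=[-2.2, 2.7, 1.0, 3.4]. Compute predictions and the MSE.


ŷ0 = (-0.1)·(-1) + (-0.7)·(3) + 1.2 = -0.8
ŷ1 = (-0.1)·(-4) + (-0.7)·(-2) + 1.2 = 3.0
ŷ2 = (-0.1)·(-2) + (-0.7)·(-1) + 1.2 = 2.1
ŷ3 = (-0.1)·(-5) + (-0.7)·(-1) + 1.2 = 2.4
errors² = [1.96, 0.09, 1.21, 1.0]
MSE = 4.2600/4 = 1.065

1.065


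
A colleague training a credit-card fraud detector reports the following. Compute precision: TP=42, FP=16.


Precision = TP/(TP+FP)
= 42/(42+16)
= 42/58 = 72.41%

72.41%


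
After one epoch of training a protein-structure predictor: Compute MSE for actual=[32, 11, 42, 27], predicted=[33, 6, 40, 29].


Squared errors: (32-33)²=1, (11-6)²=25, (42-40)²=4, (27-29)²=4
Sum = 34
MSE = 34/4 = 17/2

17/2


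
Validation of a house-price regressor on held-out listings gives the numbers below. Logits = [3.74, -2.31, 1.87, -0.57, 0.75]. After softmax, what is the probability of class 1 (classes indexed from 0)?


Exponentials: e^3.74=42.098, e^-2.31=0.0993, e^1.87=6.4883, e^-0.57=0.5655, e^0.75=2.117
Sum = 51.3681
Softmax = [0.8195, 0.0019, 0.1263, 0.011, 0.0412]
p[1] = 0.0993/51.3681 = 0.0019

0.0019


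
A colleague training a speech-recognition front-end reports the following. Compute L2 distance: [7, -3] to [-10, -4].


d = √((7+ 10)² + (-3+ 4)²)
  = √(289 + 1)
  = √290 = 17.0294

17.0294


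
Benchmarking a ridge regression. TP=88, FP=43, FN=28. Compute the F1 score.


Precision = 88/131 = 0.6718
Recall = 88/116 = 0.7586
F1 = 2·P·R/(P+R) = 2·TP/(2·TP+FP+FN) = 176/(176+43+28) = 176/247 = 0.7126

0.7126


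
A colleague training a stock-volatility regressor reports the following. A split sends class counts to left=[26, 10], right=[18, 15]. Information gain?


Parent = [44, 25], H_parent = 0.9446
H_left = 0.8524 (n=36), H_right = 0.994 (n=33)
H_children = (36/69)·0.8524 + (33/69)·0.994 = 0.9201
IG = 0.9446 - 0.9201 = 0.0245

0.0245


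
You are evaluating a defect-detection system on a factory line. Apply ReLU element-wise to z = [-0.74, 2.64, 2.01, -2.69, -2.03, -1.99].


ReLU(-0.74) = max(0, -0.74) = 0.0
ReLU(2.64) = max(0, 2.64) = 2.64
ReLU(2.01) = max(0, 2.01) = 2.01
ReLU(-2.69) = max(0, -2.69) = 0.0
ReLU(-2.03) = max(0, -2.03) = 0.0
ReLU(-1.99) = max(0, -1.99) = 0.0
result = [0.0, 2.64, 2.01, 0.0, 0.0, 0.0]

[0.0, 2.64, 2.01, 0.0, 0.0, 0.0]


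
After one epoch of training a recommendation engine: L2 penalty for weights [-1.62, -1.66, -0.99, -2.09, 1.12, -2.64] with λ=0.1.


‖w‖₂² = (-1.62)² + (-1.66)² + (-0.99)² + (-2.09)² + (1.12)² + (-2.64)²
     = 2.6244 + 2.7556 + 0.9801 + 4.3681 + 1.2544 + 6.9696
     = 18.9522
λ·‖w‖₂² = 0.1·18.9522 = 1.89522

1.89522


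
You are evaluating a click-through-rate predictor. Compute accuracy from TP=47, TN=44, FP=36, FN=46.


Accuracy = (TP+TN)/(TP+TN+FP+FN)
= (47+44)/(173)
= 91/173 = 52.6%

52.6%


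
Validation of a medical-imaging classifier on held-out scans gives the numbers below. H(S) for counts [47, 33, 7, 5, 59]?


Probabilities: [47/151, 33/151, 7/151, 5/151, 59/151] ≈ [0.3113, 0.2185, 0.0464, 0.0331, 0.3907]
H = -((47/151)·log₂(47/151) + (33/151)·log₂(33/151) + (7/151)·log₂(7/151) + (5/151)·log₂(5/151) + (59/151)·log₂(59/151))
  = 1.9015 bits

1.9015 bits


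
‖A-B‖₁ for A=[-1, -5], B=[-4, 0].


d = |-1+ 4| + |-5-0|
  = 3 + 5
  = 8

8


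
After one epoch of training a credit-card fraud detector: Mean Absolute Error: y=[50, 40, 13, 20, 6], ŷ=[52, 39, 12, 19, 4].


Absolute errors: |50-52|=2, |40-39|=1, |13-12|=1, |20-19|=1, |6-4|=2
Sum = 7
MAE = 7/5 = 7/5

7/5


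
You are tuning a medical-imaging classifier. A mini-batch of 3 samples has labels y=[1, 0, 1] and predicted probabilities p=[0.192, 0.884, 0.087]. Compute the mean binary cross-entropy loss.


L[0] = -ln(0.192) = 1.6503
L[1] = -ln(1-0.884) = -ln(0.116) = 2.1542
L[2] = -ln(0.087) = 2.4418
mean = (1.6503 + 2.1542 + 2.4418)/3 = 2.0821

2.0821


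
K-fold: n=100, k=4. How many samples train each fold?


Fold size = 100/4 = 25
Training per fold = 100 - 25 = 75

75


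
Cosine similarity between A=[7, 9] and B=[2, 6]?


A·B = 7·2 + 9·6 = 68
‖A‖ = √130 = 11.4018, ‖B‖ = √40 = 6.3246
cos = 68/(√130·√40) = 68/√5200 = 0.943

0.943


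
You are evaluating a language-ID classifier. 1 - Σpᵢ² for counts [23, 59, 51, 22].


Probabilities: [23/155, 59/155, 51/155, 22/155] ≈ [0.1484, 0.3806, 0.329, 0.1419]
Σpᵢ² = (529 + 3481 + 2601 + 484)/155² = 7095/24025
Gini = 1 - Σpᵢ² = 1 - 7095/24025 = 0.7047

0.7047


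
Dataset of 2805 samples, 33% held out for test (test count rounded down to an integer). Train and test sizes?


Test = ⌊2805·33/100⌋ = 925
Train = 2805 - 925 = 1880

Train: 1880, Test: 925


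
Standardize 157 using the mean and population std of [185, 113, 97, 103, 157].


μ = 131, σ = 34.2228
z = (157 - 131)/34.2228 = 0.7597

0.7597


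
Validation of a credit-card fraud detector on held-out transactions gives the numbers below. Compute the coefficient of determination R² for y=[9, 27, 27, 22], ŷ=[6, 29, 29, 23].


ȳ = 21.25
SS_res = Σ(y-ŷ)² = 18
SS_tot = Σ(y-ȳ)² = 216.75
R² = 1 - SS_res/SS_tot = 1 - 0.083 = 0.917

0.917


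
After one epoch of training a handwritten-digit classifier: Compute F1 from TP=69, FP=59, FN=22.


Precision = 69/128 = 0.5391
Recall = 69/91 = 0.7582
F1 = 2·P·R/(P+R) = 2·TP/(2·TP+FP+FN) = 138/(138+59+22) = 138/219 = 0.6301

0.6301


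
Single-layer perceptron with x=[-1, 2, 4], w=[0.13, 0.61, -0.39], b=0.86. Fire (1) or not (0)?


z = (-1)·(0.13) + (2)·(0.61) + (4)·(-0.39) + 0.86
  = 0.39
step(z) = 1 (z≥0)

1


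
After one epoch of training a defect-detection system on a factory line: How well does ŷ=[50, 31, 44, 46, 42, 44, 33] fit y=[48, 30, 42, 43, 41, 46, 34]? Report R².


ȳ = 40.5714
SS_res = Σ(y-ŷ)² = 24
SS_tot = Σ(y-ȳ)² = 247.71
R² = 1 - SS_res/SS_tot = 1 - 0.0969 = 0.9031

0.9031


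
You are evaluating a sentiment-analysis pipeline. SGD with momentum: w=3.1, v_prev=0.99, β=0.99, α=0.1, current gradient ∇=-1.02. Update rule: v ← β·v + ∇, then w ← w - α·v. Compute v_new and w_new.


v_new = 0.99·0.99 - 1.02 = 0.9801 - 1.02 = -0.0399
w_new = 3.1 - 0.1·-0.0399 = 3.1 + 0.00399 = 3.10399

v_new=-0.0399, w_new=3.10399


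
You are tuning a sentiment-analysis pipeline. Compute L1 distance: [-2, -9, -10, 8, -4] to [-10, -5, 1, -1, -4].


d = |-2+ 10| + |-9+ 5| + |-10-1| + |8+ 1| + |-4+ 4|
  = 8 + 4 + 11 + 9 + 0
  = 32

32


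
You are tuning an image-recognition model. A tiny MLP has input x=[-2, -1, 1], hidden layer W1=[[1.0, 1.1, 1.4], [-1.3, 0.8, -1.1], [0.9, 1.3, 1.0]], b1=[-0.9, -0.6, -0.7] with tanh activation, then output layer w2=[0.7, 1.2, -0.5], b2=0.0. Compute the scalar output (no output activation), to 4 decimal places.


z1[0] = (1.0)·(-2) + (1.1)·(-1) + (1.4)·(1) - 0.9 = -2.6
z1[1] = (-1.3)·(-2) + (0.8)·(-1) + (-1.1)·(1) - 0.6 = 0.1
z1[2] = (0.9)·(-2) + (1.3)·(-1) + (1.0)·(1) - 0.7 = -2.8
h = tanh(z1) = [-0.989, 0.0997, -0.9926]
output = (0.7)·(-0.989) + (1.2)·(0.0997) + (-0.5)·(-0.9926) + 0.0 = -0.0764

-0.0764


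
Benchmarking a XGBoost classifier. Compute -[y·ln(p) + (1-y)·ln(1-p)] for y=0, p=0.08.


BCE = -[y·ln(p) + (1-y)·ln(1-p)]
= -0 - 1·ln(1-0.08)
= -ln(0.92) = 0.0834

0.0834


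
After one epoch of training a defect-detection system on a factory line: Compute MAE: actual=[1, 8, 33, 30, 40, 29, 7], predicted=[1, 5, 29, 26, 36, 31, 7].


Absolute errors: |1-1|=0, |8-5|=3, |33-29|=4, |30-26|=4, |40-36|=4, |29-31|=2, |7-7|=0
Sum = 17
MAE = 17/7 = 17/7

17/7


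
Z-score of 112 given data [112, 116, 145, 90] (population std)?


μ = 115.75, σ = 19.5752
z = (112 - 115.75)/19.5752 = -0.1916

-0.1916


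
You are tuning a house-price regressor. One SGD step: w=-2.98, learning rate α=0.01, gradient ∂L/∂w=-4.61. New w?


w_new = w - α·∇
= -2.98 - 0.01·-4.61
= -2.98 + 0.0461
= -2.9339

-2.9339


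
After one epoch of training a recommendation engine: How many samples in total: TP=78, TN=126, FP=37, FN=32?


Total = TP + TN + FP + FN
= 78 + 126 + 37 + 32
= 273
(Predicted positive: 115, predicted negative: 158)

273


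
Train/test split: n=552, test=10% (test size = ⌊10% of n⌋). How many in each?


Test = ⌊552·10/100⌋ = 55
Train = 552 - 55 = 497

Train: 497, Test: 55


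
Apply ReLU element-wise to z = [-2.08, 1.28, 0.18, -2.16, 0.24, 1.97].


ReLU(-2.08) = max(0, -2.08) = 0.0
ReLU(1.28) = max(0, 1.28) = 1.28
ReLU(0.18) = max(0, 0.18) = 0.18
ReLU(-2.16) = max(0, -2.16) = 0.0
ReLU(0.24) = max(0, 0.24) = 0.24
ReLU(1.97) = max(0, 1.97) = 1.97
result = [0.0, 1.28, 0.18, 0.0, 0.24, 1.97]

[0.0, 1.28, 0.18, 0.0, 0.24, 1.97]


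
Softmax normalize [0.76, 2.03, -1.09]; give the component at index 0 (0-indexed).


Exponentials: e^0.76=2.1383, e^2.03=7.6141, e^-1.09=0.3362
Sum = 10.0886
Softmax = [0.212, 0.7547, 0.0333]
p[0] = 2.1383/10.0886 = 0.212

0.212


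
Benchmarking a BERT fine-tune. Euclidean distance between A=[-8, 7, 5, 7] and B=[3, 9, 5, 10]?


d = √((-8-3)² + (7-9)² + (5-5)² + (7-10)²)
  = √(121 + 4 + 0 + 9)
  = √134 = 11.5758

11.5758


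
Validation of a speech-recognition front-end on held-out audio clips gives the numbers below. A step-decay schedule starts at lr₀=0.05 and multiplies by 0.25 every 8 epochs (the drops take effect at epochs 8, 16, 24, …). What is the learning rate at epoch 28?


n_drops = ⌊28/8⌋ = 3
lr = 0.05·0.25^3 = 0.05·0.015625 = 0.00078125

0.00078125


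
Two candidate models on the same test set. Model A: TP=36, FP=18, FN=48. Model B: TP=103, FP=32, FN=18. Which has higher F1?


Model A: P=36/54=0.6667, R=36/84=0.4286, F1=2PR/(P+R)=2TP/(2TP+FP+FN)=72/138=0.5217
Model B: P=103/135=0.763, R=103/121=0.8512, F1=2PR/(P+R)=2TP/(2TP+FP+FN)=206/256=0.8047
0.5217 < 0.8047 → Model B

Model B


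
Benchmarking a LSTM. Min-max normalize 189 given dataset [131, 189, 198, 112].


min=112, max=198
(189-112)/(198-112) = 77/86 = 0.8953

0.8953


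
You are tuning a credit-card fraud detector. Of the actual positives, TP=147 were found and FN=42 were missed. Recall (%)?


Recall = TP/(TP+FN)
= 147/(147+42)
= 147/189 = 77.78%

77.78%


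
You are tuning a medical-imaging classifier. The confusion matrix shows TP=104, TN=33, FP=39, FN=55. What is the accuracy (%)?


Accuracy = (TP+TN)/(TP+TN+FP+FN)
= (104+33)/(231)
= 137/231 = 59.31%

59.31%


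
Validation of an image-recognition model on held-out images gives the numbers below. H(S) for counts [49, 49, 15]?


Probabilities: [49/113, 49/113, 15/113] ≈ [0.4336, 0.4336, 0.1327]
H = -((49/113)·log₂(49/113) + (49/113)·log₂(49/113) + (15/113)·log₂(15/113))
  = 1.4322 bits

1.4322 bits


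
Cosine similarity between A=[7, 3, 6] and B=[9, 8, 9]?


A·B = 7·9 + 3·8 + 6·9 = 141
‖A‖ = √94 = 9.6954, ‖B‖ = √226 = 15.0333
cos = 141/(√94·√226) = 141/√21244 = 0.9674

0.9674


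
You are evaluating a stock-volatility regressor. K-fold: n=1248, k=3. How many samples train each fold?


Fold size = 1248/3 = 416
Training per fold = 1248 - 416 = 832

832


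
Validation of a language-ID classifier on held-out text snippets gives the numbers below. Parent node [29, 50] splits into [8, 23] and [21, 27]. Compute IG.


Parent = [29, 50], H_parent = 0.9484
H_left = 0.8238 (n=31), H_right = 0.9887 (n=48)
H_children = (31/79)·0.8238 + (48/79)·0.9887 = 0.924
IG = 0.9484 - 0.924 = 0.0244

0.0244


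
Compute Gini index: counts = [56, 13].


Probabilities: [56/69, 13/69] ≈ [0.8116, 0.1884]
Σpᵢ² = (3136 + 169)/69² = 3305/4761
Gini = 1 - Σpᵢ² = 1 - 3305/4761 = 0.3058

0.3058


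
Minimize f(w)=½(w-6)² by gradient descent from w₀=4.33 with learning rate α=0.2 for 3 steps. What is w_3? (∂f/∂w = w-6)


step 1: grad = 4.33-6 = -1.67; w = 4.33 - 0.2·(-1.67) = 4.664
step 2: grad = 4.664-6 = -1.336; w = 4.664 - 0.2·(-1.336) = 4.9312
step 3: grad = 4.9312-6 = -1.0688; w = 4.9312 - 0.2·(-1.0688) = 5.14496

5.14496


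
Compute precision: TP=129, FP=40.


Precision = TP/(TP+FP)
= 129/(129+40)
= 129/169 = 76.33%

76.33%


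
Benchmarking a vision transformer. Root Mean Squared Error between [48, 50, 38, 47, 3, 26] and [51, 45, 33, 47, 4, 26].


MSE = 60/6 = 10
RMSE = √(60/6) = 3.1623

3.1623


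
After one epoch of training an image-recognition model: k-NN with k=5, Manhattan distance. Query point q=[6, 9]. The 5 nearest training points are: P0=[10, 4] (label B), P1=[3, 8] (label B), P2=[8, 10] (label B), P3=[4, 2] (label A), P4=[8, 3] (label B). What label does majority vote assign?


d(q,P0) = 9  (label B)
d(q,P1) = 4  (label B)
d(q,P2) = 3  (label B)
d(q,P3) = 9  (label A)
d(q,P4) = 8  (label B)
Votes: A=1, B=4
Majority → B

B


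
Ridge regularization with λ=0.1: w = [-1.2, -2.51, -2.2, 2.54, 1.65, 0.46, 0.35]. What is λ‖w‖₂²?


‖w‖₂² = (-1.2)² + (-2.51)² + (-2.2)² + (2.54)² + (1.65)² + (0.46)² + (0.35)²
     = 1.44 + 6.3001 + 4.84 + 6.4516 + 2.7225 + 0.2116 + 0.1225
     = 22.0883
λ·‖w‖₂² = 0.1·22.0883 = 2.20883

2.20883


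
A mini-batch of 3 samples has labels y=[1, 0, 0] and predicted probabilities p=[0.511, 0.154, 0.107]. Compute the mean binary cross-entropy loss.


L[0] = -ln(0.511) = 0.6714
L[1] = -ln(1-0.154) = -ln(0.846) = 0.1672
L[2] = -ln(1-0.107) = -ln(0.893) = 0.1132
mean = (0.6714 + 0.1672 + 0.1132)/3 = 0.3173

0.3173


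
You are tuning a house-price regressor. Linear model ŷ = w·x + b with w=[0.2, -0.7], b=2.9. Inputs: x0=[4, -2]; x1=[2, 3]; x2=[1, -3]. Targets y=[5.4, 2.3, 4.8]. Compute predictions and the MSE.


ŷ0 = (0.2)·(4) + (-0.7)·(-2) + 2.9 = 5.1
ŷ1 = (0.2)·(2) + (-0.7)·(3) + 2.9 = 1.2
ŷ2 = (0.2)·(1) + (-0.7)·(-3) + 2.9 = 5.2
errors² = [0.09, 1.21, 0.16]
MSE = 1.4600/3 = 0.4867

0.4867


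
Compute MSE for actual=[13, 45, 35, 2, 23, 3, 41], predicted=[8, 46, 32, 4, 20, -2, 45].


Squared errors: (13-8)²=25, (45-46)²=1, (35-32)²=9, (2-4)²=4, (23-20)²=9, (3+ 2)²=25, (41-45)²=16
Sum = 89
MSE = 89/7 = 89/7

89/7


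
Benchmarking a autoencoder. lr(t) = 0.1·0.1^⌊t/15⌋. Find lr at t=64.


n_drops = ⌊64/15⌋ = 4
lr = 0.1·0.1^4 = 0.1·0.0001 = 0.00001

0.00001


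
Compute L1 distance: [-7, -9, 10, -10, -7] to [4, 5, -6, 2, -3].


d = |-7-4| + |-9-5| + |10+ 6| + |-10-2| + |-7+ 3|
  = 11 + 14 + 16 + 12 + 4
  = 57

57


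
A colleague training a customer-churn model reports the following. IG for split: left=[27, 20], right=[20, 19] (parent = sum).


Parent = [47, 39], H_parent = 0.9937
H_left = 0.9839 (n=47), H_right = 0.9995 (n=39)
H_children = (47/86)·0.9839 + (39/86)·0.9995 = 0.991
IG = 0.9937 - 0.991 = 0.0027

0.0027


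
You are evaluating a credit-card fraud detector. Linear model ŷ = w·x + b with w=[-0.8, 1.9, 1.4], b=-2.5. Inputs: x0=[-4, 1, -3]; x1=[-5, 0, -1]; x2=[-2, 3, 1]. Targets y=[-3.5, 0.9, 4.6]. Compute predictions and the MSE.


ŷ0 = (-0.8)·(-4) + (1.9)·(1) + (1.4)·(-3) - 2.5 = -1.6
ŷ1 = (-0.8)·(-5) + (1.9)·(0) + (1.4)·(-1) - 2.5 = 0.1
ŷ2 = (-0.8)·(-2) + (1.9)·(3) + (1.4)·(1) - 2.5 = 6.2
errors² = [3.61, 0.64, 2.56]
MSE = 6.8100/3 = 2.27

2.27


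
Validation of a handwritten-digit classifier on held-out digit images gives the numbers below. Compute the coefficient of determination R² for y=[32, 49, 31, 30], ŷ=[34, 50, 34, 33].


ȳ = 35.5
SS_res = Σ(y-ŷ)² = 23
SS_tot = Σ(y-ȳ)² = 245
R² = 1 - SS_res/SS_tot = 1 - 0.0939 = 0.9061

0.9061


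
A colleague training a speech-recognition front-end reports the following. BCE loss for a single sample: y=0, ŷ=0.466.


BCE = -[y·ln(p) + (1-y)·ln(1-p)]
= -0 - 1·ln(1-0.466)
= -ln(0.534) = 0.6274

0.6274


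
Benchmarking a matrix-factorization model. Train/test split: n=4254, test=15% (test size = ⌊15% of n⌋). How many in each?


Test = ⌊4254·15/100⌋ = 638
Train = 4254 - 638 = 3616

Train: 3616, Test: 638


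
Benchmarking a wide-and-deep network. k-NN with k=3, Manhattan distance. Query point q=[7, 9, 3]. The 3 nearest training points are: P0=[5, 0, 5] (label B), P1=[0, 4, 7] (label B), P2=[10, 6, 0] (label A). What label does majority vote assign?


d(q,P0) = 13  (label B)
d(q,P1) = 16  (label B)
d(q,P2) = 9  (label A)
Votes: A=1, B=2
Majority → B

B


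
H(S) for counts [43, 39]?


Probabilities: [43/82, 39/82] ≈ [0.5244, 0.4756]
H = -((43/82)·log₂(43/82) + (39/82)·log₂(39/82))
  = 0.9983 bits

0.9983 bits


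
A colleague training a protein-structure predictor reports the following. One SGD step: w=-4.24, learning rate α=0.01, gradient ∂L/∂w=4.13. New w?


w_new = w - α·∇
= -4.24 - 0.01·4.13
= -4.24 - 0.0413
= -4.2813

-4.2813


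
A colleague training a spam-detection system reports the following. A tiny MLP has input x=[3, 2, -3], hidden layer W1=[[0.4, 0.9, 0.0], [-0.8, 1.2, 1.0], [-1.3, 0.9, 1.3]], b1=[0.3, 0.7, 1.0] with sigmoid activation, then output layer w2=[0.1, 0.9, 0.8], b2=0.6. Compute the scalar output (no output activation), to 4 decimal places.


z1[0] = (0.4)·(3) + (0.9)·(2) + (0.0)·(-3) + 0.3 = 3.3
z1[1] = (-0.8)·(3) + (1.2)·(2) + (1.0)·(-3) + 0.7 = -2.3
z1[2] = (-1.3)·(3) + (0.9)·(2) + (1.3)·(-3) + 1.0 = -5.0
h = sigmoid(z1) = [0.9644, 0.0911, 0.0067]
output = (0.1)·(0.9644) + (0.9)·(0.0911) + (0.8)·(0.0067) + 0.6 = 0.7838

0.7838


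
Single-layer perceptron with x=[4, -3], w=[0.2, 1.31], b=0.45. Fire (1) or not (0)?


z = (4)·(0.2) + (-3)·(1.31) + 0.45
  = -2.68
step(z) = 0 (z<0)

0


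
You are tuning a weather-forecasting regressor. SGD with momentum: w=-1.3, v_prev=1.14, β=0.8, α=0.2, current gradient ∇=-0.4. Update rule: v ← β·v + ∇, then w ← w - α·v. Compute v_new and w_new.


v_new = 0.8·1.14 - 0.4 = 0.912 - 0.4 = 0.512
w_new = -1.3 - 0.2·0.512 = -1.3 - 0.1024 = -1.4024

v_new=0.512, w_new=-1.4024


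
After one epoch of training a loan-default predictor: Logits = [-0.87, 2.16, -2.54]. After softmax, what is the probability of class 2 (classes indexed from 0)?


Exponentials: e^-0.87=0.419, e^2.16=8.6711, e^-2.54=0.0789
Sum = 9.169
Softmax = [0.0457, 0.9457, 0.0086]
p[2] = 0.0789/9.169 = 0.0086

0.0086
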